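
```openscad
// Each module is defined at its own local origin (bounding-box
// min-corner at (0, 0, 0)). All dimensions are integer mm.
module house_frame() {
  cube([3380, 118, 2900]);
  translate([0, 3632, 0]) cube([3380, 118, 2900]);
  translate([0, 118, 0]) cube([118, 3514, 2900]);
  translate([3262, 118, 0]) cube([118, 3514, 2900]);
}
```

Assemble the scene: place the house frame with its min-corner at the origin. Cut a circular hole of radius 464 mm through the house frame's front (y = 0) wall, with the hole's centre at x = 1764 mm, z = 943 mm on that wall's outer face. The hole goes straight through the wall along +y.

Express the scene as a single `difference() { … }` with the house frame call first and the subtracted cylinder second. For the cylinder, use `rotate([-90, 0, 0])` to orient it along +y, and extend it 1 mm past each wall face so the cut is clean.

difference() {
  house_frame();
  translate([1764, -1, 943]) rotate([-90, 0, 0]) cylinder(h = 120, r = 464);
}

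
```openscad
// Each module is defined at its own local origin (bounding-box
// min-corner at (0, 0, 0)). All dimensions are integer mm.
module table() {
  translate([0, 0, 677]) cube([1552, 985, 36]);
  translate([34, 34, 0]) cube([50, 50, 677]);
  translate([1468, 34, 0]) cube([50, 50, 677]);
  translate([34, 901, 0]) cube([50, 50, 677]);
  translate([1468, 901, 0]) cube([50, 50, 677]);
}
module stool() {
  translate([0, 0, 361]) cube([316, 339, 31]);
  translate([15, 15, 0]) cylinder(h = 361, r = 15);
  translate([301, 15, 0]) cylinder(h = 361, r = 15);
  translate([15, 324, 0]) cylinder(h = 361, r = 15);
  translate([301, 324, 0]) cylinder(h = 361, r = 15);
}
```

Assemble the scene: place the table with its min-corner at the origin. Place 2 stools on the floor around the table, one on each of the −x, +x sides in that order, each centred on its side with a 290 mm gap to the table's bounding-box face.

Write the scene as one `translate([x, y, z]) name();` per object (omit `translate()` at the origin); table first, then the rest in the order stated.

table();
translate([-606, 323, 0]) stool();
translate([1842, 323, 0]) stool();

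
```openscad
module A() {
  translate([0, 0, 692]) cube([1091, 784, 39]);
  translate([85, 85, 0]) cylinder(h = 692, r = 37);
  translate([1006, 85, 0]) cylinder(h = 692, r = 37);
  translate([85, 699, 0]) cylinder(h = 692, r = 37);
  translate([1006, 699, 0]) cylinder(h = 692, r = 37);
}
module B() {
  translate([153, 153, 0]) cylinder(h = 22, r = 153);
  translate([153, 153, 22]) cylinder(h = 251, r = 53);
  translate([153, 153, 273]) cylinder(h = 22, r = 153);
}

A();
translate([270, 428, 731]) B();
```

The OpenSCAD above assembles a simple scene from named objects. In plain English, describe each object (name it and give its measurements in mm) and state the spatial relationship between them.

A is a table: top 1091 mm (x) × 784 mm (y), 39 mm thick, upper face at z = 731 mm, on four round legs of 74 mm diameter, each leg's bounding box inset 48 mm from the nearest pair of top edges, running from z = 0 to the bottom of the top.

B is a spool: two coaxial disc flanges of radius 153 mm and thickness 22 mm, joined by a core cylinder of radius 53 mm and height 251 mm. The lower flange rests on z = 0 and the three cylinders share a vertical axis.

The spool is on top of the table.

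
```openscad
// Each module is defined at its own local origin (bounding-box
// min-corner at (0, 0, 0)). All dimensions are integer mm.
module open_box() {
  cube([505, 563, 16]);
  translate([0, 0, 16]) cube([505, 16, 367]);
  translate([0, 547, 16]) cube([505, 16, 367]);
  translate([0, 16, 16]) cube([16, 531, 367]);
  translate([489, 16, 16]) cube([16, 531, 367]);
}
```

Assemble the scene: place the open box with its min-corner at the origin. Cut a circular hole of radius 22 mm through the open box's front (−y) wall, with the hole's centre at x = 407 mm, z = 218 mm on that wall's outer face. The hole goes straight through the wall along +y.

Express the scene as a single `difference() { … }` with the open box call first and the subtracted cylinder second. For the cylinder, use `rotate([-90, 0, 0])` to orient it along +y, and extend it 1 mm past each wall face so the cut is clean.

difference() {
  open_box();
  translate([407, -1, 218]) rotate([-90, 0, 0]) cylinder(h = 18, r = 22);
}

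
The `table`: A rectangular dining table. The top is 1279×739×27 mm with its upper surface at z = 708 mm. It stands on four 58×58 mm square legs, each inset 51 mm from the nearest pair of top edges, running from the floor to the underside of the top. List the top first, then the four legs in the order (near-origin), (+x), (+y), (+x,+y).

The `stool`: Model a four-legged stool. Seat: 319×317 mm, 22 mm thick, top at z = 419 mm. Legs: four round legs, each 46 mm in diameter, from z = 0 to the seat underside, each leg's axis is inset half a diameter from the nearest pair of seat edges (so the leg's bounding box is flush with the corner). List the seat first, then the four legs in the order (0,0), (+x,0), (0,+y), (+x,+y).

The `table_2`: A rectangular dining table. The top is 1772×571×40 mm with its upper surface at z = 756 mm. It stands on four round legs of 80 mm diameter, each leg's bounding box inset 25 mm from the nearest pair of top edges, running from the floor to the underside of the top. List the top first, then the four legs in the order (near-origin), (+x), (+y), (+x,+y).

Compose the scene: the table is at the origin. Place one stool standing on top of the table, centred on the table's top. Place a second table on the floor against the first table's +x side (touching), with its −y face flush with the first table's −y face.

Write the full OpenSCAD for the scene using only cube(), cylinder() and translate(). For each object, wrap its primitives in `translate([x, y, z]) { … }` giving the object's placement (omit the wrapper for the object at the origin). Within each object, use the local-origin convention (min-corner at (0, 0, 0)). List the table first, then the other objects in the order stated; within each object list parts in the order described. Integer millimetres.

translate([0, 0, 681]) cube([1279, 739, 27]);
translate([51, 51, 0]) cube([58, 58, 681]);
translate([1170, 51, 0]) cube([58, 58, 681]);
translate([51, 630, 0]) cube([58, 58, 681]);
translate([1170, 630, 0]) cube([58, 58, 681]);
translate([480, 211, 708]) {
  translate([0, 0, 397]) cube([319, 317, 22]);
  translate([23, 23, 0]) cylinder(h = 397, r = 23);
  translate([296, 23, 0]) cylinder(h = 397, r = 23);
  translate([23, 294, 0]) cylinder(h = 397, r = 23);
  translate([296, 294, 0]) cylinder(h = 397, r = 23);
}
translate([1279, 0, 0]) {
  translate([0, 0, 716]) cube([1772, 571, 40]);
  translate([65, 65, 0]) cylinder(h = 716, r = 40);
  translate([1707, 65, 0]) cylinder(h = 716, r = 40);
  translate([65, 506, 0]) cylinder(h = 716, r = 40);
  translate([1707, 506, 0]) cylinder(h = 716, r = 40);
}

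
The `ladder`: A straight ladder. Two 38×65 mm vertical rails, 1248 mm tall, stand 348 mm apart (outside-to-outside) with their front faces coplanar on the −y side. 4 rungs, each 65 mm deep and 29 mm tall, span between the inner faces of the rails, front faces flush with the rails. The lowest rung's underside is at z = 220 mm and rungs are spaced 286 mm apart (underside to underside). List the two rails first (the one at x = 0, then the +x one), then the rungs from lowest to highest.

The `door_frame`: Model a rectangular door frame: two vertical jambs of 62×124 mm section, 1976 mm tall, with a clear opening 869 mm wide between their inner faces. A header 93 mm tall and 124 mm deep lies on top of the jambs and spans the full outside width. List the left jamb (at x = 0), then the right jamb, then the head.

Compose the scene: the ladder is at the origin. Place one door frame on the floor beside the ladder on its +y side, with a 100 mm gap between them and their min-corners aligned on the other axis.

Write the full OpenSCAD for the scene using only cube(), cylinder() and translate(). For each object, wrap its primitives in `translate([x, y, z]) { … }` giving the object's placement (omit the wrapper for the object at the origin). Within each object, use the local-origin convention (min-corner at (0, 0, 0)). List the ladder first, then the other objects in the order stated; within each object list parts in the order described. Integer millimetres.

cube([38, 65, 1248]);
translate([310, 0, 0]) cube([38, 65, 1248]);
translate([38, 0, 220]) cube([272, 65, 29]);
translate([38, 0, 506]) cube([272, 65, 29]);
translate([38, 0, 792]) cube([272, 65, 29]);
translate([38, 0, 1078]) cube([272, 65, 29]);
translate([0, 165, 0]) {
  cube([62, 124, 1976]);
  translate([931, 0, 0]) cube([62, 124, 1976]);
  translate([0, 0, 1976]) cube([993, 124, 93]);
}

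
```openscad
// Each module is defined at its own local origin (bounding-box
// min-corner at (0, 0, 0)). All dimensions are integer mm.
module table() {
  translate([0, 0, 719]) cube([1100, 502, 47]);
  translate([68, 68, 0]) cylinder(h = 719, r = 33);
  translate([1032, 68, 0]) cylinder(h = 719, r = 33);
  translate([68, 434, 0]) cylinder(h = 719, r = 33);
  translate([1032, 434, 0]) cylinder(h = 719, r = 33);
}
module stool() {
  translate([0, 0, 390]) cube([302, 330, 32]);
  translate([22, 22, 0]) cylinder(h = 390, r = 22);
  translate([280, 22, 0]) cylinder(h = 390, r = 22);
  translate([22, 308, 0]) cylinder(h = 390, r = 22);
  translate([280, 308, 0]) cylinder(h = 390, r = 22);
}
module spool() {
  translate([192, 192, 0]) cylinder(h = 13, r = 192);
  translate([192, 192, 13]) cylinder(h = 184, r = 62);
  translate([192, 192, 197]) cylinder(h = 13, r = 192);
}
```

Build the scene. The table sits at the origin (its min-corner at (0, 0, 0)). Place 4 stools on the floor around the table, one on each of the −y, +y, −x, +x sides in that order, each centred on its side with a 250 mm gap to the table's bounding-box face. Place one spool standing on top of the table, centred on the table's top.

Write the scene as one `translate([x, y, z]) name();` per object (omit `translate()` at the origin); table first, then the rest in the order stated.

table();
translate([399, -580, 0]) stool();
translate([399, 752, 0]) stool();
translate([-552, 86, 0]) stool();
translate([1350, 86, 0]) stool();
translate([358, 59, 766]) spool();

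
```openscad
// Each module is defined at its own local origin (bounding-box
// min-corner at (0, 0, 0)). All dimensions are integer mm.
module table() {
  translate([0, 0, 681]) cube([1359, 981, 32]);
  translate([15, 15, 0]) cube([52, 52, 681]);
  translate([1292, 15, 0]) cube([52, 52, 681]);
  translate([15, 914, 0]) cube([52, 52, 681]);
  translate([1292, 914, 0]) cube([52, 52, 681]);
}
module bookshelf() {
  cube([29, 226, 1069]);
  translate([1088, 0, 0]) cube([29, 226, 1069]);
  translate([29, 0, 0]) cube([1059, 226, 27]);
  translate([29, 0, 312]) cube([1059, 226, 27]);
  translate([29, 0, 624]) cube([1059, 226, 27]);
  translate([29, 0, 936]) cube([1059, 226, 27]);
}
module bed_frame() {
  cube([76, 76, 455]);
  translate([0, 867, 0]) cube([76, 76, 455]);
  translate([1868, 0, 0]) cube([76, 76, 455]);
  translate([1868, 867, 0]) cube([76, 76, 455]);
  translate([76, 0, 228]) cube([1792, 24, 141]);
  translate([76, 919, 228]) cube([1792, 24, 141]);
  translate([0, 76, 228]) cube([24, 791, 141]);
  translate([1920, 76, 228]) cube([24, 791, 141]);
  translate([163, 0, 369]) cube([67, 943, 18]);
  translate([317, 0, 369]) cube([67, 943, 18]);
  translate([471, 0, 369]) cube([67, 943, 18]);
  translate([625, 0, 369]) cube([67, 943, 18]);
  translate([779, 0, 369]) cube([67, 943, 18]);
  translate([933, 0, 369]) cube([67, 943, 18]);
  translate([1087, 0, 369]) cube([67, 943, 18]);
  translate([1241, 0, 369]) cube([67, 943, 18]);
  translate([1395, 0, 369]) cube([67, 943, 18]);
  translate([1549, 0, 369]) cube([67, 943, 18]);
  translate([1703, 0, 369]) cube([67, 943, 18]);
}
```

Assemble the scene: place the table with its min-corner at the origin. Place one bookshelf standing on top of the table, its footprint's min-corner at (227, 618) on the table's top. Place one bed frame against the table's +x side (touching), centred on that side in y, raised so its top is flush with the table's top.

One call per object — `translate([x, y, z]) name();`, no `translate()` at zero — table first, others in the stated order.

table();
translate([227, 618, 713]) bookshelf();
translate([1359, 19, 258]) bed_frame();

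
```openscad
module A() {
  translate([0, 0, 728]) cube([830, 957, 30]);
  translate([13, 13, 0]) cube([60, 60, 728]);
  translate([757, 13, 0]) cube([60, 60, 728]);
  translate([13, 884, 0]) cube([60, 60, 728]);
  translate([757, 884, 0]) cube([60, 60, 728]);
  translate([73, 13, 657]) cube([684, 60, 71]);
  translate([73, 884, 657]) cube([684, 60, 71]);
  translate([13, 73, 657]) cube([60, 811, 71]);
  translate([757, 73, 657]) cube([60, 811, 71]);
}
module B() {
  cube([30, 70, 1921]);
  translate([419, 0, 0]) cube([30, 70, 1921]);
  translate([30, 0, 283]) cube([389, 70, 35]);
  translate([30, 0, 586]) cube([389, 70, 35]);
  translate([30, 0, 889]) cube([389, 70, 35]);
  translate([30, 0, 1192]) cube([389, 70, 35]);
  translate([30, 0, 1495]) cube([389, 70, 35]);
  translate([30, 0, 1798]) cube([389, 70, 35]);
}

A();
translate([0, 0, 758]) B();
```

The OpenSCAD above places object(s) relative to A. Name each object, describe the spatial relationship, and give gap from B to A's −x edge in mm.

A is a table. B is a ladder. The ladder is on top of the table. The gap from the ladder to the table's −x edge is 0 mm.

The ladder's min-x is at 0; the table's min-x is 0; gap = 0 mm.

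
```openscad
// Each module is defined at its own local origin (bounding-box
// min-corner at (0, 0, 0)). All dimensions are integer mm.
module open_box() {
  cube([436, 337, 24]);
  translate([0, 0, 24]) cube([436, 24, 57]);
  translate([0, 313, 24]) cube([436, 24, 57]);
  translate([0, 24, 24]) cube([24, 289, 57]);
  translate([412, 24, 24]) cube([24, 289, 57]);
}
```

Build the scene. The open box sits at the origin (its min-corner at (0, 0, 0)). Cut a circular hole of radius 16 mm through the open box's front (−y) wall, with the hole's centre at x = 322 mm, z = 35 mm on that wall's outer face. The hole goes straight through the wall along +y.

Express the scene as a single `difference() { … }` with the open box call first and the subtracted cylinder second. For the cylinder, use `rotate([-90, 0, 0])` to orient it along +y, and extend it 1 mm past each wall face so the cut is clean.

difference() {
  open_box();
  translate([322, -1, 35]) rotate([-90, 0, 0]) cylinder(h = 26, r = 16);
}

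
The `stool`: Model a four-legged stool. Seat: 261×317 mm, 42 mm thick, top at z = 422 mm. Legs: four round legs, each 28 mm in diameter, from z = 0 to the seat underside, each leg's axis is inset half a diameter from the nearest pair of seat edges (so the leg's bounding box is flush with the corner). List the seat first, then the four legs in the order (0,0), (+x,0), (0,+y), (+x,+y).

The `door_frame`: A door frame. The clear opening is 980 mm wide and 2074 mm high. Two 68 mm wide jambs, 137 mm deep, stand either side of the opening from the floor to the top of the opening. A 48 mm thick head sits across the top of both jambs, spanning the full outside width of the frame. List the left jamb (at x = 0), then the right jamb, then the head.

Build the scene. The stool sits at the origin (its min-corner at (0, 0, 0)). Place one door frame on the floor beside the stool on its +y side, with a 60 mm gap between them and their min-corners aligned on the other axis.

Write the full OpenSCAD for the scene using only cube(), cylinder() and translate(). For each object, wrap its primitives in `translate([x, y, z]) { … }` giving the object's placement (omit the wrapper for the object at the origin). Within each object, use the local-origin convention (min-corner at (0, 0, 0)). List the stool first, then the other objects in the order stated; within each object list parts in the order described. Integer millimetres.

translate([0, 0, 380]) cube([261, 317, 42]);
translate([14, 14, 0]) cylinder(h = 380, r = 14);
translate([247, 14, 0]) cylinder(h = 380, r = 14);
translate([14, 303, 0]) cylinder(h = 380, r = 14);
translate([247, 303, 0]) cylinder(h = 380, r = 14);
translate([0, 377, 0]) {
  cube([68, 137, 2074]);
  translate([1048, 0, 0]) cube([68, 137, 2074]);
  translate([0, 0, 2074]) cube([1116, 137, 48]);
}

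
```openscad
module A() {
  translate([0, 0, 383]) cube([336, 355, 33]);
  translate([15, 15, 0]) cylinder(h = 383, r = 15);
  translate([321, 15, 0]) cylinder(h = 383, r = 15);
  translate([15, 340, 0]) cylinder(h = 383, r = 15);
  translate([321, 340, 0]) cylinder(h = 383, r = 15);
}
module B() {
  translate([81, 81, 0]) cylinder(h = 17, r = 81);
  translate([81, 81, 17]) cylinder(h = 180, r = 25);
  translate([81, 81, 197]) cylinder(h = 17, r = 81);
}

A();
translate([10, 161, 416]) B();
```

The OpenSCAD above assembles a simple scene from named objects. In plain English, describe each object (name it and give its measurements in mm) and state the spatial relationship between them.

A is a four-legged stool. The seat is a 336×355×33 mm slab whose top surface is at z = 416 mm; four round legs, each 30 mm in diameter, run from the floor (z = 0) to the underside of the seat, each leg's axis is inset half a diameter from the nearest pair of seat edges (so the leg's bounding box is flush with the corner).

B is a spool: two coaxial disc flanges of radius 81 mm and thickness 17 mm, joined by a core cylinder of radius 25 mm and height 180 mm. The lower flange rests on z = 0 and the three cylinders share a vertical axis.

The spool is on top of the stool.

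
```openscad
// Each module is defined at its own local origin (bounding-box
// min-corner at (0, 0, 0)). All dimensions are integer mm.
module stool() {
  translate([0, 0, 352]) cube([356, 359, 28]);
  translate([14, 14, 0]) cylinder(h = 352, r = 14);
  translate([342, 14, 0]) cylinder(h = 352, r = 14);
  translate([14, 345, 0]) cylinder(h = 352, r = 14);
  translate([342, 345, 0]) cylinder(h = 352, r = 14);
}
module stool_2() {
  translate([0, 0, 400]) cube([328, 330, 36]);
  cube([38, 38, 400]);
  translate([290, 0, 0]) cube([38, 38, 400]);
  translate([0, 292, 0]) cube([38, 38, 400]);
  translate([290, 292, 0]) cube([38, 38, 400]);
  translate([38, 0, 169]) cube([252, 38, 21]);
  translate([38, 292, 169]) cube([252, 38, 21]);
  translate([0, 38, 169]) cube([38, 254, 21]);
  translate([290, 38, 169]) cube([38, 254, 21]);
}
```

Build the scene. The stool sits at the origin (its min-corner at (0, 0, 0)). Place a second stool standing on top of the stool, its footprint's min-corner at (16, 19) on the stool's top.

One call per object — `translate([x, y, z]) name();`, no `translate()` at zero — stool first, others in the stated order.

stool();
translate([16, 19, 380]) stool_2();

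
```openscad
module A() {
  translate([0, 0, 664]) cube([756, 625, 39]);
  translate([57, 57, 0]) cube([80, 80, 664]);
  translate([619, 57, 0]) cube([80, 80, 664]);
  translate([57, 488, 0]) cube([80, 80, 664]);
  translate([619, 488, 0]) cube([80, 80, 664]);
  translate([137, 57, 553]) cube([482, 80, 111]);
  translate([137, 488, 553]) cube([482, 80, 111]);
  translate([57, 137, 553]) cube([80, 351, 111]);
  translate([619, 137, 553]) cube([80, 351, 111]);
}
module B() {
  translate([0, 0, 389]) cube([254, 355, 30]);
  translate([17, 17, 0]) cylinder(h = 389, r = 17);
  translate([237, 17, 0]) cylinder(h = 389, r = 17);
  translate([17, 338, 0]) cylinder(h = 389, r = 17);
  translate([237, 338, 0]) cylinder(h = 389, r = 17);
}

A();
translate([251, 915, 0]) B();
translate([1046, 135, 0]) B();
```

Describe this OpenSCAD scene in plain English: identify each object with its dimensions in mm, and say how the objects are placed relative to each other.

A is a table: top 756 mm (x) × 625 mm (y), 39 mm thick, upper face at z = 703 mm, on four 80×80 mm square legs, each inset 57 mm from the nearest pair of top edges, running from z = 0 to the bottom of the top. Four apron rails, 80 mm thick and 111 mm tall, run between adjacent legs with their top edges flush with the underside of the top and their outer faces flush with the legs' outer faces.

B is a four-legged stool. The seat is a 254×355×30 mm slab whose top surface is at z = 419 mm; four round legs, each 34 mm in diameter, run from the floor (z = 0) to the underside of the seat, each leg's axis is inset half a diameter from the nearest pair of seat edges (so the leg's bounding box is flush with the corner).

Two stools sit around the table at the +y, +x sides.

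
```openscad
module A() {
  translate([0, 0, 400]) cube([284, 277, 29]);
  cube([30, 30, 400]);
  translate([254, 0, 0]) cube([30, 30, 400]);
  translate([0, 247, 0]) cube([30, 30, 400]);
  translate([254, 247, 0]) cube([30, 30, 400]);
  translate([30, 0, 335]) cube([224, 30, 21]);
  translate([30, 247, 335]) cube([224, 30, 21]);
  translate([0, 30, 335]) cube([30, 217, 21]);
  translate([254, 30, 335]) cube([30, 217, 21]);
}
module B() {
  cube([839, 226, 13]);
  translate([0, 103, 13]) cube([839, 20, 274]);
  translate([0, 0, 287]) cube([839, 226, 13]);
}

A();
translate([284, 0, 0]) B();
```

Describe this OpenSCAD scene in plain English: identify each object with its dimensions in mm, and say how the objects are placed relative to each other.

A is a four-legged stool. The seat is a 284×277×29 mm slab whose top surface is at z = 429 mm; four square legs, each 30×30 mm in cross-section, run from the floor (z = 0) to the underside of the seat, each flush with a corner of the seat. Four stretchers, 30 mm wide and 21 mm tall, connect adjacent legs with their undersides at z = 335 mm, each running between the inner faces of the legs it joins and aligned with the legs' outer faces on the other axis.

B is an I-beam lying along x, 839 mm long. Overall section height 300 mm. Two flanges 226 mm wide (y) and 13 mm thick, one on the floor and one at the top; a web 20 mm thick runs between them, centred on the flange width.

The I-beam is against the stool's +x side, with their −y faces flush.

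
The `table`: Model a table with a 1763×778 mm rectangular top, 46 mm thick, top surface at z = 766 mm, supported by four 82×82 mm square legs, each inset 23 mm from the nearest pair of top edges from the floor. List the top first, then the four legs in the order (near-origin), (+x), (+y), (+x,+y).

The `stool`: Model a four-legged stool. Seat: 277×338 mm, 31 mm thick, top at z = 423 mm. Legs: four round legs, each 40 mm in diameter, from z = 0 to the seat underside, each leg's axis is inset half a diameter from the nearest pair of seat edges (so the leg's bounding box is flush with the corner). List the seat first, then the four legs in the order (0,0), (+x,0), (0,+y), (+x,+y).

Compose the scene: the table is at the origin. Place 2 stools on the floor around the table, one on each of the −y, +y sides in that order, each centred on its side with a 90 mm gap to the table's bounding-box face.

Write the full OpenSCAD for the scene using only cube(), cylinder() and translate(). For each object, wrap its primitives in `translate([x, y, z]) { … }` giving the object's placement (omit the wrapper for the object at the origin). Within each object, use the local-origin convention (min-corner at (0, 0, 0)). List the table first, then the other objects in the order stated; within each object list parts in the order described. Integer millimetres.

translate([0, 0, 720]) cube([1763, 778, 46]);
translate([23, 23, 0]) cube([82, 82, 720]);
translate([1658, 23, 0]) cube([82, 82, 720]);
translate([23, 673, 0]) cube([82, 82, 720]);
translate([1658, 673, 0]) cube([82, 82, 720]);
translate([743, -428, 0]) {
  translate([0, 0, 392]) cube([277, 338, 31]);
  translate([20, 20, 0]) cylinder(h = 392, r = 20);
  translate([257, 20, 0]) cylinder(h = 392, r = 20);
  translate([20, 318, 0]) cylinder(h = 392, r = 20);
  translate([257, 318, 0]) cylinder(h = 392, r = 20);
}
translate([743, 868, 0]) {
  translate([0, 0, 392]) cube([277, 338, 31]);
  translate([20, 20, 0]) cylinder(h = 392, r = 20);
  translate([257, 20, 0]) cylinder(h = 392, r = 20);
  translate([20, 318, 0]) cylinder(h = 392, r = 20);
  translate([257, 318, 0]) cylinder(h = 392, r = 20);
}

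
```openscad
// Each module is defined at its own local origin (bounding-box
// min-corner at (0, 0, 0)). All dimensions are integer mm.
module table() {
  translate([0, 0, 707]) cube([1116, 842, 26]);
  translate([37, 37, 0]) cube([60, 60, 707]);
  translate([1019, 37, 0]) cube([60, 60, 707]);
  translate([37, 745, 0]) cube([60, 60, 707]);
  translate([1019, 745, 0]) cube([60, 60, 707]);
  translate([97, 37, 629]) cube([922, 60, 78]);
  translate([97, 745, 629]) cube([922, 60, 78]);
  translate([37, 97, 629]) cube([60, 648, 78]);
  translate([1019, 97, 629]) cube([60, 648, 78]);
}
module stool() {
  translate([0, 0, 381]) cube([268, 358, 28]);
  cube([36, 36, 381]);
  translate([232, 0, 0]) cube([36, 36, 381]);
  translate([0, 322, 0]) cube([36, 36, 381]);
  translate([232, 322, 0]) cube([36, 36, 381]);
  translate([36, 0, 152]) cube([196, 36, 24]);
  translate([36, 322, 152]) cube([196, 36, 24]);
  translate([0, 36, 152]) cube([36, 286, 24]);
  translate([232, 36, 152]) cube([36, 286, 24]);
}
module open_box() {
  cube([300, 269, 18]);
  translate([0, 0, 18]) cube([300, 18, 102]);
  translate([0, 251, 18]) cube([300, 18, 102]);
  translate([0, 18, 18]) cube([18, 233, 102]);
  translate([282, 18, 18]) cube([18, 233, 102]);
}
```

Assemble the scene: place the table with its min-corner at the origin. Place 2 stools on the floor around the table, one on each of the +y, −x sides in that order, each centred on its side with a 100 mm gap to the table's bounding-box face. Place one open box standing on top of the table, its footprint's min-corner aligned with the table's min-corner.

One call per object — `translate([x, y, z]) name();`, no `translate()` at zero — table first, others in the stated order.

table();
translate([424, 942, 0]) stool();
translate([-368, 242, 0]) stool();
translate([0, 0, 733]) open_box();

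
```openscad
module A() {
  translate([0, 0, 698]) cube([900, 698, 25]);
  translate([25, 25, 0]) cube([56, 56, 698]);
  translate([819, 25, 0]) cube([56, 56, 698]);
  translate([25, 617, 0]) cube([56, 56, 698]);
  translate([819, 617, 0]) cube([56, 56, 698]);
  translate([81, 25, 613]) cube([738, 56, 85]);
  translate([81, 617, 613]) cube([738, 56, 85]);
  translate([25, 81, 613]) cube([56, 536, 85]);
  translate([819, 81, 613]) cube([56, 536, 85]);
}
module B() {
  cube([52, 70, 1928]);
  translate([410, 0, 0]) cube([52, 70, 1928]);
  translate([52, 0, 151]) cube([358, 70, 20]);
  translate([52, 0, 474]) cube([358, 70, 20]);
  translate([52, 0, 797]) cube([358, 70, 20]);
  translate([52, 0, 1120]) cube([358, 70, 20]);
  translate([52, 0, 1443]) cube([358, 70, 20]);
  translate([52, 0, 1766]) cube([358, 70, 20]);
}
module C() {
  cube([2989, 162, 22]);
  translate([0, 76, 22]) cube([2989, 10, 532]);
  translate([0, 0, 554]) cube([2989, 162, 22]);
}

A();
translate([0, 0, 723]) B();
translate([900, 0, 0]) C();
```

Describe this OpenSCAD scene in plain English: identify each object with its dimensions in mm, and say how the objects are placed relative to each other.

A is a rectangular dining table. The top is 900×698×25 mm with its upper surface at z = 723 mm. It stands on four 56×56 mm square legs, each inset 25 mm from the nearest pair of top edges, running from the floor to the underside of the top. Four apron rails, 56 mm thick and 85 mm tall, run between adjacent legs with their top edges flush with the underside of the top and their outer faces flush with the legs' outer faces.

B is a wooden ladder with two side rails of 52×70 mm section and 1928 mm height, set 462 mm apart overall. Between them run 6 rectangular rungs (70 mm deep, 20 mm thick), front faces flush with the rails' −y face. The bottom of the first rung is 151 mm above the floor and each subsequent rung is 323 mm higher than the one below.

C is an I-beam lying along x, 2989 mm long. Overall section height 576 mm. Two flanges 162 mm wide (y) and 22 mm thick, one on the floor and one at the top; a web 10 mm thick runs between them, centred on the flange width.

The ladder is on top of the table. The I-beam is against the table's +x side, with their −y faces flush.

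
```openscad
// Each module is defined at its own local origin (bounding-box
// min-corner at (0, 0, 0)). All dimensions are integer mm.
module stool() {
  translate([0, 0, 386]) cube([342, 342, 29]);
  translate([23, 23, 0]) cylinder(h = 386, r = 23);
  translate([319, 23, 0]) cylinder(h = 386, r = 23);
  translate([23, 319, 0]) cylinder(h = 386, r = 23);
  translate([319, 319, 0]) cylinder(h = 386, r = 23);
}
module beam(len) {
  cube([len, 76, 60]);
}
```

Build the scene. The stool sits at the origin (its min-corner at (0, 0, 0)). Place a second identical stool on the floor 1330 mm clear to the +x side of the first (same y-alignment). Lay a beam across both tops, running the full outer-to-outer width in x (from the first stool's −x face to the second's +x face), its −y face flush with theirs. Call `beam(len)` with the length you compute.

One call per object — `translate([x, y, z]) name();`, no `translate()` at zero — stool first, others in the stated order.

stool();
translate([1672, 0, 0]) stool();
translate([0, 0, 415]) beam(2014);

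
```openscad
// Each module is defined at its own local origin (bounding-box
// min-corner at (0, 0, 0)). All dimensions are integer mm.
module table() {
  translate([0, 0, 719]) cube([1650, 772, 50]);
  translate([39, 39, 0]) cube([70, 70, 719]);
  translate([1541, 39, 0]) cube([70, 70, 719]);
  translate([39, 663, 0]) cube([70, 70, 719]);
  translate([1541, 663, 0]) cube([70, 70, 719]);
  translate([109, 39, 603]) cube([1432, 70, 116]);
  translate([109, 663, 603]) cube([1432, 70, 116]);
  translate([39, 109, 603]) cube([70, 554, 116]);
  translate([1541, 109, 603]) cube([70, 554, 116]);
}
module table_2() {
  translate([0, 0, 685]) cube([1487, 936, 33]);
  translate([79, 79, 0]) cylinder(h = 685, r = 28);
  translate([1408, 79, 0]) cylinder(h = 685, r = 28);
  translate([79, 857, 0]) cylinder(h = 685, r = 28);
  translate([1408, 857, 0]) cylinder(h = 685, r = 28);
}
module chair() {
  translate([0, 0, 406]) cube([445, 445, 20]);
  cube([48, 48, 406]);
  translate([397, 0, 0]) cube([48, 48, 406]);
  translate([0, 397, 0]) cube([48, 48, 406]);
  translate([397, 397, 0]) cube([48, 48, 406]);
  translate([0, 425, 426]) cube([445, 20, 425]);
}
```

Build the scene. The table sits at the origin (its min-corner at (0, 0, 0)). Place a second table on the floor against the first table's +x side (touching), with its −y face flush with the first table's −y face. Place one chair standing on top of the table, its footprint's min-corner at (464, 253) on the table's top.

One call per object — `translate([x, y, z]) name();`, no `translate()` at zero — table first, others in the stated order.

table();
translate([1650, 0, 0]) table_2();
translate([464, 253, 769]) chair();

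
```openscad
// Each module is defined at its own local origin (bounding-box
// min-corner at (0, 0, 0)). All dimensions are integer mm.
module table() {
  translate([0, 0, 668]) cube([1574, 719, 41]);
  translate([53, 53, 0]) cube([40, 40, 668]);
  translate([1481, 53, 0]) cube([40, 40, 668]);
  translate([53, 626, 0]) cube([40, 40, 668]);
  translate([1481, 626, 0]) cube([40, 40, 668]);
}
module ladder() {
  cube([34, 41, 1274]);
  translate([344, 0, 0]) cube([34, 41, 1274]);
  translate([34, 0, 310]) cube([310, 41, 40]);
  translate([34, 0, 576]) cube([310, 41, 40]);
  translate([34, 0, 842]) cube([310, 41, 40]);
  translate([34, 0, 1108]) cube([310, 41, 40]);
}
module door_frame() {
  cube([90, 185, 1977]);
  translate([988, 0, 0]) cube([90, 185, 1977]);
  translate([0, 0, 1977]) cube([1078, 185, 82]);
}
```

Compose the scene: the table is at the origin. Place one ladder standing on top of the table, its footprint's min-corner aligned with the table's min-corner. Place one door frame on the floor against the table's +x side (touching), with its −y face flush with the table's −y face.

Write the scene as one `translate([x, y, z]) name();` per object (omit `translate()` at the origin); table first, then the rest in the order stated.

table();
translate([0, 0, 709]) ladder();
translate([1574, 0, 0]) door_frame();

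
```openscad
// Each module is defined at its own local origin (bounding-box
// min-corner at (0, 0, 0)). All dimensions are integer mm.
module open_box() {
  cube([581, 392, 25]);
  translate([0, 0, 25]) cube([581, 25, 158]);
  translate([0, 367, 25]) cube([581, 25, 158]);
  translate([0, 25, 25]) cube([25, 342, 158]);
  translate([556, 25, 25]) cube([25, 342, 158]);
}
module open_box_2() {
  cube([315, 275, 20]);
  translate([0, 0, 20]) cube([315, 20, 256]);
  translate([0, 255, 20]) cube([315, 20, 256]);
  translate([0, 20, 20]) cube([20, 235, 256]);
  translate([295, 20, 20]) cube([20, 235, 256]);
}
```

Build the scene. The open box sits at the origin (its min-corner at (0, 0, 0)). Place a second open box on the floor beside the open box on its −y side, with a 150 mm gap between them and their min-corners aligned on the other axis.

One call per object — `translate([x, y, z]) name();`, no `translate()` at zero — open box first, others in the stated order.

open_box();
translate([0, -425, 0]) open_box_2();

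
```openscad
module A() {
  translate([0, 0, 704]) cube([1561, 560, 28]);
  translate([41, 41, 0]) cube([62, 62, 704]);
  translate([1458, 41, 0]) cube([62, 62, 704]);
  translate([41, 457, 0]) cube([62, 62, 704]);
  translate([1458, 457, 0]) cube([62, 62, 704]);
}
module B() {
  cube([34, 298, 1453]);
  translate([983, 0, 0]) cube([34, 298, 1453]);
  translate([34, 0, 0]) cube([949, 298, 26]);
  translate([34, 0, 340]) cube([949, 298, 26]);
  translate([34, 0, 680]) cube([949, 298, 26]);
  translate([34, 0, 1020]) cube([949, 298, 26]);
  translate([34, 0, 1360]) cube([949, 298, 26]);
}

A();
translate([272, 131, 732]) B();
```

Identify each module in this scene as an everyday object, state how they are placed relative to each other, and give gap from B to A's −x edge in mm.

The bookshelf's min-x is at 272; the table's min-x is 0; gap = 272 mm.

A is a table. B is a bookshelf. The bookshelf is on top of the table, centred. The gap from the bookshelf to the table's −x edge is 272 mm.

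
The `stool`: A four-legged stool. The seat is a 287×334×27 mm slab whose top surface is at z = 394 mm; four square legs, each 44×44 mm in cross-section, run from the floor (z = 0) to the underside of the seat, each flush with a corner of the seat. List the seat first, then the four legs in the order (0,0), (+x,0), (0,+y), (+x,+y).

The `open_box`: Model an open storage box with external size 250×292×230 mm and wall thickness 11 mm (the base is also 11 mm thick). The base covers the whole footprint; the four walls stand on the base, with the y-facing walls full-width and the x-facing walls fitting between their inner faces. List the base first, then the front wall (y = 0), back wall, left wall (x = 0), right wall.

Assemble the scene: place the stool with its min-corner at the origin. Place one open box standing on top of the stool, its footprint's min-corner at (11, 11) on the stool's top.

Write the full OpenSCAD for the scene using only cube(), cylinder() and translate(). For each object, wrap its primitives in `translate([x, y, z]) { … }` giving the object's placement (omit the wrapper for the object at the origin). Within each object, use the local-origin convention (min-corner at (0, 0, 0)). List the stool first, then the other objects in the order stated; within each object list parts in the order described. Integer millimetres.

translate([0, 0, 367]) cube([287, 334, 27]);
cube([44, 44, 367]);
translate([243, 0, 0]) cube([44, 44, 367]);
translate([0, 290, 0]) cube([44, 44, 367]);
translate([243, 290, 0]) cube([44, 44, 367]);
translate([11, 11, 394]) {
  cube([250, 292, 11]);
  translate([0, 0, 11]) cube([250, 11, 219]);
  translate([0, 281, 11]) cube([250, 11, 219]);
  translate([0, 11, 11]) cube([11, 270, 219]);
  translate([239, 11, 11]) cube([11, 270, 219]);
}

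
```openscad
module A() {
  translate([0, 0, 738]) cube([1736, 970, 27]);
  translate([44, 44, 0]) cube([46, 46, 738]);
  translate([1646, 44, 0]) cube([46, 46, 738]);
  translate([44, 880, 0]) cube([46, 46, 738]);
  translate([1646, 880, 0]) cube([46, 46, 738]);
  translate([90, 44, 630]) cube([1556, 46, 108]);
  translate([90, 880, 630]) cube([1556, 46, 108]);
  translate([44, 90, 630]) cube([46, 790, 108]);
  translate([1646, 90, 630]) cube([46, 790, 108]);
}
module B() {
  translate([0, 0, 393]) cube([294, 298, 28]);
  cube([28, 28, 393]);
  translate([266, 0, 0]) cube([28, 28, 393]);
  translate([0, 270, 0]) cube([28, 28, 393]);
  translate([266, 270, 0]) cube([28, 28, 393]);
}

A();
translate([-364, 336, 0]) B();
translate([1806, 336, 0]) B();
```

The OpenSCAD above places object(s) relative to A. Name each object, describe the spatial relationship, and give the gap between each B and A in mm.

Each stool's nearest face is 70 mm from the table's bounding box.

A is a table. B is a stool. Two stools sit around the table at the −x, +x sides. The gap between each stool and the table is 70 mm.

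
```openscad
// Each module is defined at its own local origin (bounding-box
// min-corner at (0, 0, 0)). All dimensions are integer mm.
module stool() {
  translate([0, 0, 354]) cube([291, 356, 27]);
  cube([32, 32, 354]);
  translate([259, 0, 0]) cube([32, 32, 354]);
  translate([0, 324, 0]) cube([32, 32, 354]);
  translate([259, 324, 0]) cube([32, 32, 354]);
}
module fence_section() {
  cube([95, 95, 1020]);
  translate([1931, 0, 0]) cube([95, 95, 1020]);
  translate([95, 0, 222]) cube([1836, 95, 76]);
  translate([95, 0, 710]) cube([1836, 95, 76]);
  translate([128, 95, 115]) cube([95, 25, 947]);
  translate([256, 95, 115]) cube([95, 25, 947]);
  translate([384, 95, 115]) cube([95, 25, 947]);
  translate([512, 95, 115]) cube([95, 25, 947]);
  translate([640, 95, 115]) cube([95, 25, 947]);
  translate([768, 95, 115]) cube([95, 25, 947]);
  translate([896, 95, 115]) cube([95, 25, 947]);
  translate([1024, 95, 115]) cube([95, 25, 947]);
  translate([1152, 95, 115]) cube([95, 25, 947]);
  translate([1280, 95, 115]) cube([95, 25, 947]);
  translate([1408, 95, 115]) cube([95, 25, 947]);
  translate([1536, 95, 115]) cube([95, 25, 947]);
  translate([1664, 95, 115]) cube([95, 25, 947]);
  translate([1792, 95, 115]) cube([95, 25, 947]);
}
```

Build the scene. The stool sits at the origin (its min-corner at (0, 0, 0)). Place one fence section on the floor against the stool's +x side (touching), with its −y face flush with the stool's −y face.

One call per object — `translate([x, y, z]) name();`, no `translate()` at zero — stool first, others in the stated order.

stool();
translate([291, 0, 0]) fence_section();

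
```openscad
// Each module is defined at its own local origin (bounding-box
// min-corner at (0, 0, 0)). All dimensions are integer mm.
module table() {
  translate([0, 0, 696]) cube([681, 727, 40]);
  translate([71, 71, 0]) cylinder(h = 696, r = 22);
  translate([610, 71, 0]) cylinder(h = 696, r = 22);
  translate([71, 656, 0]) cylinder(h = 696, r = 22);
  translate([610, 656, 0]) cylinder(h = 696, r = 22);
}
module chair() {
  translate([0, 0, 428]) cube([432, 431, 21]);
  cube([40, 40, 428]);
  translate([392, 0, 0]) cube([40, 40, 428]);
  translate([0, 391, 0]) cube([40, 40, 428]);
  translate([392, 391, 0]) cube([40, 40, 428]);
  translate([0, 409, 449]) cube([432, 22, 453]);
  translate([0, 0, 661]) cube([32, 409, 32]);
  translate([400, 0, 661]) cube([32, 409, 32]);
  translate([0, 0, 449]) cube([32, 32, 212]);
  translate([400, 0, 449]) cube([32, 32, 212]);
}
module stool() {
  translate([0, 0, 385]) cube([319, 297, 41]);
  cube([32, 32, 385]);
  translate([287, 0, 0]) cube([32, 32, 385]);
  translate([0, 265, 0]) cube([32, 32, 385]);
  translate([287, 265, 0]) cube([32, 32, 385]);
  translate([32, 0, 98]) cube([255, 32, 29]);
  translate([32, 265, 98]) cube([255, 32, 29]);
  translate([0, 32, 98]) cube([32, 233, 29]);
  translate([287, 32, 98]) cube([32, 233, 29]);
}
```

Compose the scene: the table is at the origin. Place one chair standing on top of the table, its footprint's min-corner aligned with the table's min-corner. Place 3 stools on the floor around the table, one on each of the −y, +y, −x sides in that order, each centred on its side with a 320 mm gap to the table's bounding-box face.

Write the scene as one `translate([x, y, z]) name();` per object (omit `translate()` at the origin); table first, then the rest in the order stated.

table();
translate([0, 0, 736]) chair();
translate([181, -617, 0]) stool();
translate([181, 1047, 0]) stool();
translate([-639, 215, 0]) stool();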